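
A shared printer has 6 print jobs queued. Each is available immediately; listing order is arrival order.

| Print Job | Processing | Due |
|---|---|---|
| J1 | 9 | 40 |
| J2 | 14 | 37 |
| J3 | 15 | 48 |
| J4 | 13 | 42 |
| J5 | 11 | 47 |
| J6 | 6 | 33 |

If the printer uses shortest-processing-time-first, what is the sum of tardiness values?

36

SPT (increasing processing time): J6 J1 J5 J4 J2 J3.
J6: 0→6, due 33, tardiness 0
J1: 6→15, due 40, tardiness 0
J5: 15→26, due 47, tardiness 0
J4: 26→39, due 42, tardiness 0
J2: 39→53, due 37, tardiness 16
J3: 53→68, due 48, tardiness 20
Sum = 0+0+0+0+16+20 = 36.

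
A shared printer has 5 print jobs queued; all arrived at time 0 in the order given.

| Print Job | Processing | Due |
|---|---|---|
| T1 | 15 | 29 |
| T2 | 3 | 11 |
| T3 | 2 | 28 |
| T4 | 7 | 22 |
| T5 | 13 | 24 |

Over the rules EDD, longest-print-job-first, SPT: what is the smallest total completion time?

EDD (increasing due date): T2 T4 T5 T3 T1.
T2: 0→3
T4: 3→10
T5: 10→23
T3: 23→25
T1: 25→40
Sum = 3+10+23+25+40 = 101.
LPT (decreasing processing time): T1 T5 T4 T2 T3.
T1: 0→15
T5: 15→28
T4: 28→35
T2: 35→38
T3: 38→40
Sum = 15+28+35+38+40 = 156.
SPT (increasing processing time): T3 T2 T4 T5 T1.
T3: 0→2
T2: 2→5
T4: 5→12
T5: 12→25
T1: 25→40
Sum = 2+5+12+25+40 = 84.
EDD 101, LPT 156, SPT 84 → minimum 84.

84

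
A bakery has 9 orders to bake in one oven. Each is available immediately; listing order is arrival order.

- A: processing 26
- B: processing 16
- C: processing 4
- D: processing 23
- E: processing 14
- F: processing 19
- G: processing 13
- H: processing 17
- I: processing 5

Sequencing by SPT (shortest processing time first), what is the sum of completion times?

528

SPT (increasing processing time): C I G E B H F D A.
C: 0→4
I: 4→9
G: 9→22
E: 22→36
B: 36→52
H: 52→69
F: 69→88
D: 88→111
A: 111→137
Sum = 4+9+22+36+52+69+88+111+137 = 528.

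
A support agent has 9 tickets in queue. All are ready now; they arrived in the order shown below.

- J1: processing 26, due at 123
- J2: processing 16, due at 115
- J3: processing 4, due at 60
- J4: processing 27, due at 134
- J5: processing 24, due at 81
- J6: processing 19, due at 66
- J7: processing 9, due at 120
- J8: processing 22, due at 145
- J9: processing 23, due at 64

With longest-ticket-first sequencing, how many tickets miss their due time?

5

LPT (decreasing processing time): J4 J1 J5 J9 J8 J6 J2 J7 J3.
J4: 0→27, due 134, tardiness 0
J1: 27→53, due 123, tardiness 0
J5: 53→77, due 81, tardiness 0
J9: 77→100, due 64, tardiness 36
J8: 100→122, due 145, tardiness 0
J6: 122→141, due 66, tardiness 75
J2: 141→157, due 115, tardiness 42
J7: 157→166, due 120, tardiness 46
J3: 166→170, due 60, tardiness 110
Late tickets: 5.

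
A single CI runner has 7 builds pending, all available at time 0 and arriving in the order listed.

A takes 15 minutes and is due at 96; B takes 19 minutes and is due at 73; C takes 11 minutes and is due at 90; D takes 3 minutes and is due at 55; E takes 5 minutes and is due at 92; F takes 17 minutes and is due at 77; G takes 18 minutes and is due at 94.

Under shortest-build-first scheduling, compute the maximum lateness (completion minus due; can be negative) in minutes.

SPT (increasing processing time): D E C A F G B.
D: 0→3, due 55, lateness -52
E: 3→8, due 92, lateness -84
C: 8→19, due 90, lateness -71
A: 19→34, due 96, lateness -62
F: 34→51, due 77, lateness -26
G: 51→69, due 94, lateness -25
B: 69→88, due 73, lateness 15
Maximum = 15.

15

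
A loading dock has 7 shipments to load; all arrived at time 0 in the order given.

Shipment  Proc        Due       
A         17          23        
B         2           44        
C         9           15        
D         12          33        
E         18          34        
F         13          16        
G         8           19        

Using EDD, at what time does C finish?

9

EDD (increasing due date): C F G A D E B.
C: 0→9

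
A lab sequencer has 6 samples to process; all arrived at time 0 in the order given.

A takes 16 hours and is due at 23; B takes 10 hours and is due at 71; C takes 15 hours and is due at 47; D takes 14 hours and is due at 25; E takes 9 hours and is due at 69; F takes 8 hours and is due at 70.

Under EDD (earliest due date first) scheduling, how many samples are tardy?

2

EDD (increasing due date): A D C E F B.
A: 0→16, due 23, tardiness 0
D: 16→30, due 25, tardiness 5
C: 30→45, due 47, tardiness 0
E: 45→54, due 69, tardiness 0
F: 54→62, due 70, tardiness 0
B: 62→72, due 71, tardiness 1
Late samples: 2.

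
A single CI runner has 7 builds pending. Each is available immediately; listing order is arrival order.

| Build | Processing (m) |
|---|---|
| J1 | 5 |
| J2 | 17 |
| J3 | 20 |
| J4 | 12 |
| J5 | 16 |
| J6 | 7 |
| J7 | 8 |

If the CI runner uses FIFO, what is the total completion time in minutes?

FIFO (arrival order): J1 J2 J3 J4 J5 J6 J7.
J1: 0→5
J2: 5→22
J3: 22→42
J4: 42→54
J5: 54→70
J6: 70→77
J7: 77→85
Sum = 5+22+42+54+70+77+85 = 355.

355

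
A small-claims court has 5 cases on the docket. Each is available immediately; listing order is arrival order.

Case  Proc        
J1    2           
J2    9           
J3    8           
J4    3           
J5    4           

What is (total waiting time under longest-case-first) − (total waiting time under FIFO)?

LPT (decreasing processing time): J2 J3 J5 J4 J1.
J2: waits 0, runs 0→9
J3: waits 9, runs 9→17
J5: waits 17, runs 17→21
J4: waits 21, runs 21→24
J1: waits 24, runs 24→26
Sum = 0+9+17+21+24 = 71.
FIFO (arrival order): J1 J2 J3 J4 J5.
J1: waits 0, runs 0→2
J2: waits 2, runs 2→11
J3: waits 11, runs 11→19
J4: waits 19, runs 19→22
J5: waits 22, runs 22→26
Sum = 0+2+11+19+22 = 54.
Difference = 71 − 54 = 17.

17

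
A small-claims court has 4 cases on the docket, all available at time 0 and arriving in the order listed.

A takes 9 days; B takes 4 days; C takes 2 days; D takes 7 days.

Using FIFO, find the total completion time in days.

59

FIFO (arrival order): A B C D.
A: 0→9
B: 9→13
C: 13→15
D: 15→22
Sum = 9+13+15+22 = 59.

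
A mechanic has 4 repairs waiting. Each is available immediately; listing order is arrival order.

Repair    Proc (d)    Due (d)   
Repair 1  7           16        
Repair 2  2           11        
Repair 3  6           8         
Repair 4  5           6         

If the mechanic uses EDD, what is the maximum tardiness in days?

4

EDD (increasing due date): Repair 4 Repair 3 Repair 2 Repair 1.
Repair 4: 0→5, due 6, tardiness 0
Repair 3: 5→11, due 8, tardiness 3
Repair 2: 11→13, due 11, tardiness 2
Repair 1: 13→20, due 16, tardiness 4
Maximum = 4.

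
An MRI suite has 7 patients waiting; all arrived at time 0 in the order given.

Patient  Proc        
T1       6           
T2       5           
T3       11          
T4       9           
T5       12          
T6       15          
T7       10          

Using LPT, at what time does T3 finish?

38

LPT (decreasing processing time): T6 T5 T3 T7 T4 T1 T2.
T6: 0→15
T5: 15→27
T3: 27→38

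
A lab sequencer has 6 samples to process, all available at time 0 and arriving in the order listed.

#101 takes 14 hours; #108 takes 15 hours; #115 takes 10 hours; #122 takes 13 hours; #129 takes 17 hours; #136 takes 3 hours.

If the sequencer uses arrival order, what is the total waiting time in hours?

203

FIFO (arrival order): #101 #108 #115 #122 #129 #136.
#101: waits 0, runs 0→14
#108: waits 14, runs 14→29
#115: waits 29, runs 29→39
#122: waits 39, runs 39→52
#129: waits 52, runs 52→69
#136: waits 69, runs 69→72
Sum = 0+14+29+39+52+69 = 203.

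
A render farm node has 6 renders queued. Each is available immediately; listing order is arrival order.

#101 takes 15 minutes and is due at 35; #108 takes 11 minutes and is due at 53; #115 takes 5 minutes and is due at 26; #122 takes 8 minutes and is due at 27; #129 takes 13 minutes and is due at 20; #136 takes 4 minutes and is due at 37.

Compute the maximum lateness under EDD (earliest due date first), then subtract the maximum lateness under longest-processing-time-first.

EDD (increasing due date): #129 #115 #122 #101 #136 #108.
#129: 0→13, due 20, lateness -7
#115: 13→18, due 26, lateness -8
#122: 18→26, due 27, lateness -1
#101: 26→41, due 35, lateness 6
#136: 41→45, due 37, lateness 8
#108: 45→56, due 53, lateness 3
Maximum = 8.
LPT (decreasing processing time): #101 #129 #108 #122 #115 #136.
#101: 0→15, due 35, lateness -20
#129: 15→28, due 20, lateness 8
#108: 28→39, due 53, lateness -14
#122: 39→47, due 27, lateness 20
#115: 47→52, due 26, lateness 26
#136: 52→56, due 37, lateness 19
Maximum = 26.
Difference = 8 − 26 = -18.

-18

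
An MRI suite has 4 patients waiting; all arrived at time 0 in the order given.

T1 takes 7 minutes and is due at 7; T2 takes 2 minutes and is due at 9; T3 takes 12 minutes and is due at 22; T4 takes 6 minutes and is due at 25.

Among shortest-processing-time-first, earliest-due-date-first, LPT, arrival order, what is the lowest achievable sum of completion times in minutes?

52

SPT (increasing processing time): T2 T4 T1 T3.
T2: 0→2
T4: 2→8
T1: 8→15
T3: 15→27
Sum = 2+8+15+27 = 52.
EDD (increasing due date): T1 T2 T3 T4.
T1: 0→7
T2: 7→9
T3: 9→21
T4: 21→27
Sum = 7+9+21+27 = 64.
LPT (decreasing processing time): T3 T1 T4 T2.
T3: 0→12
T1: 12→19
T4: 19→25
T2: 25→27
Sum = 12+19+25+27 = 83.
FIFO (arrival order): T1 T2 T3 T4.
T1: 0→7
T2: 7→9
T3: 9→21
T4: 21→27
Sum = 7+9+21+27 = 64.
SPT 52, EDD 64, LPT 83, FIFO 64 → minimum 52.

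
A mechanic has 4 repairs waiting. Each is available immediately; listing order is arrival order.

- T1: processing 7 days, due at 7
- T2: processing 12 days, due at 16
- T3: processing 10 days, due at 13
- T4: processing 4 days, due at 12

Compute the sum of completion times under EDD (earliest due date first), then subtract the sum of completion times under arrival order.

-16

EDD (increasing due date): T1 T4 T3 T2.
T1: 0→7
T4: 7→11
T3: 11→21
T2: 21→33
Sum = 7+11+21+33 = 72.
FIFO (arrival order): T1 T2 T3 T4.
T1: 0→7
T2: 7→19
T3: 19→29
T4: 29→33
Sum = 7+19+29+33 = 88.
Difference = 72 − 88 = -16.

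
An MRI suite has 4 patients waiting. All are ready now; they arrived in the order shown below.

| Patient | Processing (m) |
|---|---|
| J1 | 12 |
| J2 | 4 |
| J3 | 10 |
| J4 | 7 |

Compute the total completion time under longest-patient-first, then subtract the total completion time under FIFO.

LPT (decreasing processing time): J1 J3 J4 J2.
J1: 0→12
J3: 12→22
J4: 22→29
J2: 29→33
Sum = 12+22+29+33 = 96.
FIFO (arrival order): J1 J2 J3 J4.
J1: 0→12
J2: 12→16
J3: 16→26
J4: 26→33
Sum = 12+16+26+33 = 87.
Difference = 96 − 87 = 9.

9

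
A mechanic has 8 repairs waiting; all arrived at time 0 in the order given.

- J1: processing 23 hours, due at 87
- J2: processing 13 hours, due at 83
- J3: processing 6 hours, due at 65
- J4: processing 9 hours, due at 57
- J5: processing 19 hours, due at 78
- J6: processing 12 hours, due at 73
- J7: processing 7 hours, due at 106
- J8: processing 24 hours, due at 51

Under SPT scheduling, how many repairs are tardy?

SPT (increasing processing time): J3 J7 J4 J6 J2 J5 J1 J8.
J3: 0→6, due 65, tardiness 0
J7: 6→13, due 106, tardiness 0
J4: 13→22, due 57, tardiness 0
J6: 22→34, due 73, tardiness 0
J2: 34→47, due 83, tardiness 0
J5: 47→66, due 78, tardiness 0
J1: 66→89, due 87, tardiness 2
J8: 89→113, due 51, tardiness 62
Late repairs: 2.

2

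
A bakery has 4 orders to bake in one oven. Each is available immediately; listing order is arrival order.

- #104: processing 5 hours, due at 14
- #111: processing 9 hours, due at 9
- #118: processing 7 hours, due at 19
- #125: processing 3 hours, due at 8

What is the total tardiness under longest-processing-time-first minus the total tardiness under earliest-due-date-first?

12

LPT (decreasing processing time): #111 #118 #104 #125.
#111: 0→9, due 9, tardiness 0
#118: 9→16, due 19, tardiness 0
#104: 16→21, due 14, tardiness 7
#125: 21→24, due 8, tardiness 16
Sum = 0+0+7+16 = 23.
EDD (increasing due date): #125 #111 #104 #118.
#125: 0→3, due 8, tardiness 0
#111: 3→12, due 9, tardiness 3
#104: 12→17, due 14, tardiness 3
#118: 17→24, due 19, tardiness 5
Sum = 0+3+3+5 = 11.
Difference = 23 − 11 = 12.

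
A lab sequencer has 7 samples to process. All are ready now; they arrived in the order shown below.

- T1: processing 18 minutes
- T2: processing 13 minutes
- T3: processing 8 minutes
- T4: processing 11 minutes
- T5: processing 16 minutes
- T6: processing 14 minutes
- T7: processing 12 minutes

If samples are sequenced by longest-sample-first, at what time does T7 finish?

73

LPT (decreasing processing time): T1 T5 T6 T2 T7 T4 T3.
T1: 0→18
T5: 18→34
T6: 34→48
T2: 48→61
T7: 61→73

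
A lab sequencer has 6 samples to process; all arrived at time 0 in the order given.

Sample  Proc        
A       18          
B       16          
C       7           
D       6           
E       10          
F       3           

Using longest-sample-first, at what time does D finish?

LPT (decreasing processing time): A B E C D F.
A: 0→18
B: 18→34
E: 34→44
C: 44→51
D: 51→57

57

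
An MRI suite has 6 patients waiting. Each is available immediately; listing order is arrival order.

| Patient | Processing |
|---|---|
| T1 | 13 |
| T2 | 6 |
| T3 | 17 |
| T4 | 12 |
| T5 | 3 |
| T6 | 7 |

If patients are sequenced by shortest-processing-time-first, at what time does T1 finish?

SPT (increasing processing time): T5 T2 T6 T4 T1 T3.
T5: 0→3
T2: 3→9
T6: 9→16
T4: 16→28
T1: 28→41

41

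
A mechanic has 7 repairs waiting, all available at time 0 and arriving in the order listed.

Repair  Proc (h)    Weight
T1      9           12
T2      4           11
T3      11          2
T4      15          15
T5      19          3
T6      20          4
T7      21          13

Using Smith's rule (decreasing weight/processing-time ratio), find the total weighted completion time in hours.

WSPT (decreasing weight/processing-time ratio): T2 T1 T4 T7 T6 T3 T5.
T2: finishes 4, weight 11, w·C = 44
T1: finishes 13, weight 12, w·C = 156
T4: finishes 28, weight 15, w·C = 420
T7: finishes 49, weight 13, w·C = 637
T6: finishes 69, weight 4, w·C = 276
T3: finishes 80, weight 2, w·C = 160
T5: finishes 99, weight 3, w·C = 297
Sum = 44+156+420+637+276+160+297 = 1990.

1990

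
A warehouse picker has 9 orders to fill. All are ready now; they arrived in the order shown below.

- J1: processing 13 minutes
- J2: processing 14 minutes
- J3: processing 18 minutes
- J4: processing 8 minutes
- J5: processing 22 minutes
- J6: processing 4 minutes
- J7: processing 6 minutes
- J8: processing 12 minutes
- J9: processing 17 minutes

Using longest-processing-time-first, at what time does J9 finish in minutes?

LPT (decreasing processing time): J5 J3 J9 J2 J1 J8 J4 J7 J6.
J5: 0→22
J3: 22→40
J9: 40→57

57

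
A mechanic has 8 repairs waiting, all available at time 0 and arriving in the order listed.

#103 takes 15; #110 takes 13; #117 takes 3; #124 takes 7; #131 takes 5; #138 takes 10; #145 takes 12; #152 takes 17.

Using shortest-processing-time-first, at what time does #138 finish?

SPT (increasing processing time): #117 #131 #124 #138 #145 #110 #103 #152.
#117: 0→3
#131: 3→8
#124: 8→15
#138: 15→25

25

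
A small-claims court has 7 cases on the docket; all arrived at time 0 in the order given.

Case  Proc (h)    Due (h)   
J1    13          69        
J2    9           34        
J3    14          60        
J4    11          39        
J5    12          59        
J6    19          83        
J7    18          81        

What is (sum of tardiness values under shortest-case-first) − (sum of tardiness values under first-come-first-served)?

-10

SPT (increasing processing time): J2 J4 J5 J1 J3 J7 J6.
J2: 0→9, due 34, tardiness 0
J4: 9→20, due 39, tardiness 0
J5: 20→32, due 59, tardiness 0
J1: 32→45, due 69, tardiness 0
J3: 45→59, due 60, tardiness 0
J7: 59→77, due 81, tardiness 0
J6: 77→96, due 83, tardiness 13
Sum = 0+0+0+0+0+0+13 = 13.
FIFO (arrival order): J1 J2 J3 J4 J5 J6 J7.
J1: 0→13, due 69, tardiness 0
J2: 13→22, due 34, tardiness 0
J3: 22→36, due 60, tardiness 0
J4: 36→47, due 39, tardiness 8
J5: 47→59, due 59, tardiness 0
J6: 59→78, due 83, tardiness 0
J7: 78→96, due 81, tardiness 15
Sum = 0+0+0+8+0+0+15 = 23.
Difference = 13 − 23 = -10.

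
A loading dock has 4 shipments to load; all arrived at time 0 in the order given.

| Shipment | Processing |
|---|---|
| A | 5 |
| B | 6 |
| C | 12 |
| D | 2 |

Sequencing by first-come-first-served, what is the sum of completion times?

FIFO (arrival order): A B C D.
A: 0→5
B: 5→11
C: 11→23
D: 23→25
Sum = 5+11+23+25 = 64.

64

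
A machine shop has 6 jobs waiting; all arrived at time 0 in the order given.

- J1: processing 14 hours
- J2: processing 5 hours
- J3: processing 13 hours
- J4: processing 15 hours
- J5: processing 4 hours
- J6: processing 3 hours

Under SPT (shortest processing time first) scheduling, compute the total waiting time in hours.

SPT (increasing processing time): J6 J5 J2 J3 J1 J4.
J6: waits 0, runs 0→3
J5: waits 3, runs 3→7
J2: waits 7, runs 7→12
J3: waits 12, runs 12→25
J1: waits 25, runs 25→39
J4: waits 39, runs 39→54
Sum = 0+3+7+12+25+39 = 86.

86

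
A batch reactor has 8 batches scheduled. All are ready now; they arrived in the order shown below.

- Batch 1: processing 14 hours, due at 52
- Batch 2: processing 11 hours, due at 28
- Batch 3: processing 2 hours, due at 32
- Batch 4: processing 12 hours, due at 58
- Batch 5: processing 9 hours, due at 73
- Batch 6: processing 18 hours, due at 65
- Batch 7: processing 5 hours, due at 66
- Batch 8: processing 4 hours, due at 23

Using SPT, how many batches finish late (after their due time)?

3

SPT (increasing processing time): Batch 3 Batch 8 Batch 7 Batch 5 Batch 2 Batch 4 Batch 1 Batch 6.
Batch 3: 0→2, due 32, tardiness 0
Batch 8: 2→6, due 23, tardiness 0
Batch 7: 6→11, due 66, tardiness 0
Batch 5: 11→20, due 73, tardiness 0
Batch 2: 20→31, due 28, tardiness 3
Batch 4: 31→43, due 58, tardiness 0
Batch 1: 43→57, due 52, tardiness 5
Batch 6: 57→75, due 65, tardiness 10
Late batches: 3.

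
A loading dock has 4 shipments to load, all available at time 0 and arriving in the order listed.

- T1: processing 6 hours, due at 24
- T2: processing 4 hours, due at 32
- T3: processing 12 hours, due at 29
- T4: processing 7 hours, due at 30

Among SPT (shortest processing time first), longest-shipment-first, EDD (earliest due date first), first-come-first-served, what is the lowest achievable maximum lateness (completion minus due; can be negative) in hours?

SPT (increasing processing time): T2 T1 T4 T3.
T2: 0→4, due 32, lateness -28
T1: 4→10, due 24, lateness -14
T4: 10→17, due 30, lateness -13
T3: 17→29, due 29, lateness 0
Maximum = 0.
LPT (decreasing processing time): T3 T4 T1 T2.
T3: 0→12, due 29, lateness -17
T4: 12→19, due 30, lateness -11
T1: 19→25, due 24, lateness 1
T2: 25→29, due 32, lateness -3
Maximum = 1.
EDD (increasing due date): T1 T3 T4 T2.
T1: 0→6, due 24, lateness -18
T3: 6→18, due 29, lateness -11
T4: 18→25, due 30, lateness -5
T2: 25→29, due 32, lateness -3
Maximum = -3.
FIFO (arrival order): T1 T2 T3 T4.
T1: 0→6, due 24, lateness -18
T2: 6→10, due 32, lateness -22
T3: 10→22, due 29, lateness -7
T4: 22→29, due 30, lateness -1
Maximum = -1.
SPT 0, LPT 1, EDD -3, FIFO -1 → minimum -3.

-3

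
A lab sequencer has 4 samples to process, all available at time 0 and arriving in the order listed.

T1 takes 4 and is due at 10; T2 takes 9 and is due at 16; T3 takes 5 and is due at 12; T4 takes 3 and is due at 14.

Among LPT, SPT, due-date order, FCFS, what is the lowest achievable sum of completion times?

LPT (decreasing processing time): T2 T3 T1 T4.
T2: 0→9
T3: 9→14
T1: 14→18
T4: 18→21
Sum = 9+14+18+21 = 62.
SPT (increasing processing time): T4 T1 T3 T2.
T4: 0→3
T1: 3→7
T3: 7→12
T2: 12→21
Sum = 3+7+12+21 = 43.
EDD (increasing due date): T1 T3 T4 T2.
T1: 0→4
T3: 4→9
T4: 9→12
T2: 12→21
Sum = 4+9+12+21 = 46.
FIFO (arrival order): T1 T2 T3 T4.
T1: 0→4
T2: 4→13
T3: 13→18
T4: 18→21
Sum = 4+13+18+21 = 56.
LPT 62, SPT 43, EDD 46, FIFO 56 → minimum 43.

43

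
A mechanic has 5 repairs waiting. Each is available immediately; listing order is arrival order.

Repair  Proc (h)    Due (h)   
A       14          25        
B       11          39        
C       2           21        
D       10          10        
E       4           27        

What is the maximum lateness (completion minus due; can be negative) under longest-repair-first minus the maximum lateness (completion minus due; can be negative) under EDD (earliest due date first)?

LPT (decreasing processing time): A B D E C.
A: 0→14, due 25, lateness -11
B: 14→25, due 39, lateness -14
D: 25→35, due 10, lateness 25
E: 35→39, due 27, lateness 12
C: 39→41, due 21, lateness 20
Maximum = 25.
EDD (increasing due date): D C A E B.
D: 0→10, due 10, lateness 0
C: 10→12, due 21, lateness -9
A: 12→26, due 25, lateness 1
E: 26→30, due 27, lateness 3
B: 30→41, due 39, lateness 2
Maximum = 3.
Difference = 25 − 3 = 22.

22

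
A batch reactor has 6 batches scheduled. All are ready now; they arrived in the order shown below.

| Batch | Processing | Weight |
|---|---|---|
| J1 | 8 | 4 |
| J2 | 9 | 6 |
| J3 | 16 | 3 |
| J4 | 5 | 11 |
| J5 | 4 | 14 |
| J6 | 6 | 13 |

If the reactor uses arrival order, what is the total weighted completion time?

FIFO (arrival order): J1 J2 J3 J4 J5 J6.
J1: finishes 8, weight 4, w·C = 32
J2: finishes 17, weight 6, w·C = 102
J3: finishes 33, weight 3, w·C = 99
J4: finishes 38, weight 11, w·C = 418
J5: finishes 42, weight 14, w·C = 588
J6: finishes 48, weight 13, w·C = 624
Sum = 32+102+99+418+588+624 = 1863.

1863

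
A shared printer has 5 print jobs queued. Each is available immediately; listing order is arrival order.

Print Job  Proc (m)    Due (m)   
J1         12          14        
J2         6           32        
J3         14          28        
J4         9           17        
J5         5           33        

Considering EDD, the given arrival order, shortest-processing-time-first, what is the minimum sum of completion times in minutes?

EDD (increasing due date): J1 J4 J3 J2 J5.
J1: 0→12
J4: 12→21
J3: 21→35
J2: 35→41
J5: 41→46
Sum = 12+21+35+41+46 = 155.
FIFO (arrival order): J1 J2 J3 J4 J5.
J1: 0→12
J2: 12→18
J3: 18→32
J4: 32→41
J5: 41→46
Sum = 12+18+32+41+46 = 149.
SPT (increasing processing time): J5 J2 J4 J1 J3.
J5: 0→5
J2: 5→11
J4: 11→20
J1: 20→32
J3: 32→46
Sum = 5+11+20+32+46 = 114.
EDD 155, FIFO 149, SPT 114 → minimum 114.

114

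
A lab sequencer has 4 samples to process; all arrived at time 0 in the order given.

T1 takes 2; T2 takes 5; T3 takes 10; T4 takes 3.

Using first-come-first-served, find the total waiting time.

FIFO (arrival order): T1 T2 T3 T4.
T1: waits 0, runs 0→2
T2: waits 2, runs 2→7
T3: waits 7, runs 7→17
T4: waits 17, runs 17→20
Sum = 0+2+7+17 = 26.

26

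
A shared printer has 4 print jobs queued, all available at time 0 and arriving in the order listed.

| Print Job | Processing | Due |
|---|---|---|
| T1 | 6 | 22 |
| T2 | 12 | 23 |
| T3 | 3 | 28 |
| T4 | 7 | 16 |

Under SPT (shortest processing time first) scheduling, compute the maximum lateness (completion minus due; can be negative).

5

SPT (increasing processing time): T3 T1 T4 T2.
T3: 0→3, due 28, lateness -25
T1: 3→9, due 22, lateness -13
T4: 9→16, due 16, lateness 0
T2: 16→28, due 23, lateness 5
Maximum = 5.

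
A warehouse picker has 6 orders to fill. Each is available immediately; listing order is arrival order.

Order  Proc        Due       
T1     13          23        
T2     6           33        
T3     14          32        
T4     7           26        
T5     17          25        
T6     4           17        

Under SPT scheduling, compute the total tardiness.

SPT (increasing processing time): T6 T2 T4 T1 T3 T5.
T6: 0→4, due 17, tardiness 0
T2: 4→10, due 33, tardiness 0
T4: 10→17, due 26, tardiness 0
T1: 17→30, due 23, tardiness 7
T3: 30→44, due 32, tardiness 12
T5: 44→61, due 25, tardiness 36
Sum = 0+0+0+7+12+36 = 55.

55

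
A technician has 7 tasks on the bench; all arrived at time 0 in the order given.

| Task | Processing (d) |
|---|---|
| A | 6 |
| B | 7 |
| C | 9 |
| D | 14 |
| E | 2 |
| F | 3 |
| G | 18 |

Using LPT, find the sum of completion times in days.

309

LPT (decreasing processing time): G D C B A F E.
G: 0→18
D: 18→32
C: 32→41
B: 41→48
A: 48→54
F: 54→57
E: 57→59
Sum = 18+32+41+48+54+57+59 = 309.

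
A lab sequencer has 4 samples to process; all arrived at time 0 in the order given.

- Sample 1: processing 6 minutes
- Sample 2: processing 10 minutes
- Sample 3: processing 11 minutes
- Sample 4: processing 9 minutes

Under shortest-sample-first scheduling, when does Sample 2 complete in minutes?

25

SPT (increasing processing time): Sample 1 Sample 4 Sample 2 Sample 3.
Sample 1: 0→6
Sample 4: 6→15
Sample 2: 15→25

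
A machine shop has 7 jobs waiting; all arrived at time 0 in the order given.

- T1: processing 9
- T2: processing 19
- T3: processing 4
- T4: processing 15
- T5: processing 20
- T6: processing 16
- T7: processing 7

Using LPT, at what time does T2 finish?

39

LPT (decreasing processing time): T5 T2 T6 T4 T1 T7 T3.
T5: 0→20
T2: 20→39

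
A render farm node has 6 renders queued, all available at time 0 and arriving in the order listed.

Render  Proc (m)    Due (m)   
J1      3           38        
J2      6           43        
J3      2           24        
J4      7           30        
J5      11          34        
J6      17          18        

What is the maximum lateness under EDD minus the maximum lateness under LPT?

-19

EDD (increasing due date): J6 J3 J4 J5 J1 J2.
J6: 0→17, due 18, lateness -1
J3: 17→19, due 24, lateness -5
J4: 19→26, due 30, lateness -4
J5: 26→37, due 34, lateness 3
J1: 37→40, due 38, lateness 2
J2: 40→46, due 43, lateness 3
Maximum = 3.
LPT (decreasing processing time): J6 J5 J4 J2 J1 J3.
J6: 0→17, due 18, lateness -1
J5: 17→28, due 34, lateness -6
J4: 28→35, due 30, lateness 5
J2: 35→41, due 43, lateness -2
J1: 41→44, due 38, lateness 6
J3: 44→46, due 24, lateness 22
Maximum = 22.
Difference = 3 − 22 = -19.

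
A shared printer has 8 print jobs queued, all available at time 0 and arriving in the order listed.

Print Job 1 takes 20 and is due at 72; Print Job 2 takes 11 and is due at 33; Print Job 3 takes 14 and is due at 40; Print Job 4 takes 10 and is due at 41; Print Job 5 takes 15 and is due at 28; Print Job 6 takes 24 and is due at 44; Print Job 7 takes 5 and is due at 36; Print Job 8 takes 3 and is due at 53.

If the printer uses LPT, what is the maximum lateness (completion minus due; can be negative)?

LPT (decreasing processing time): Print Job 6 Print Job 1 Print Job 5 Print Job 3 Print Job 2 Print Job 4 Print Job 7 Print Job 8.
Print Job 6: 0→24, due 44, lateness -20
Print Job 1: 24→44, due 72, lateness -28
Print Job 5: 44→59, due 28, lateness 31
Print Job 3: 59→73, due 40, lateness 33
Print Job 2: 73→84, due 33, lateness 51
Print Job 4: 84→94, due 41, lateness 53
Print Job 7: 94→99, due 36, lateness 63
Print Job 8: 99→102, due 53, lateness 49
Maximum = 63.

63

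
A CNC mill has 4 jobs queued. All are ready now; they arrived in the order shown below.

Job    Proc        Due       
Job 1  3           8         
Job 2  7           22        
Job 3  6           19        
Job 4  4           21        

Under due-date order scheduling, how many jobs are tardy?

EDD (increasing due date): Job 1 Job 3 Job 4 Job 2.
Job 1: 0→3, due 8, tardiness 0
Job 3: 3→9, due 19, tardiness 0
Job 4: 9→13, due 21, tardiness 0
Job 2: 13→20, due 22, tardiness 0
Late jobs: 0.

0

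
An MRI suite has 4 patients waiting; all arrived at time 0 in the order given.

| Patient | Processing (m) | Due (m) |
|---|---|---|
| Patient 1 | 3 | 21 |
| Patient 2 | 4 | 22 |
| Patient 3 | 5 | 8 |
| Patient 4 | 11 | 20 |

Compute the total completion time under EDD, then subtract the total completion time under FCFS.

EDD (increasing due date): Patient 3 Patient 4 Patient 1 Patient 2.
Patient 3: 0→5
Patient 4: 5→16
Patient 1: 16→19
Patient 2: 19→23
Sum = 5+16+19+23 = 63.
FIFO (arrival order): Patient 1 Patient 2 Patient 3 Patient 4.
Patient 1: 0→3
Patient 2: 3→7
Patient 3: 7→12
Patient 4: 12→23
Sum = 3+7+12+23 = 45.
Difference = 63 − 45 = 18.

18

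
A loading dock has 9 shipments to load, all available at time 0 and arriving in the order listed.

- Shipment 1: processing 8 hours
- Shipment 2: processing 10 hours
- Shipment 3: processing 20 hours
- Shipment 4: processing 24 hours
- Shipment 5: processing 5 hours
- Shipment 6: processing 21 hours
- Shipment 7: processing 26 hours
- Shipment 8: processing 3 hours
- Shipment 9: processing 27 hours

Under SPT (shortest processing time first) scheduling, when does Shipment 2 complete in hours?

SPT (increasing processing time): Shipment 8 Shipment 5 Shipment 1 Shipment 2 Shipment 3 Shipment 6 Shipment 4 Shipment 7 Shipment 9.
Shipment 8: 0→3
Shipment 5: 3→8
Shipment 1: 8→16
Shipment 2: 16→26

26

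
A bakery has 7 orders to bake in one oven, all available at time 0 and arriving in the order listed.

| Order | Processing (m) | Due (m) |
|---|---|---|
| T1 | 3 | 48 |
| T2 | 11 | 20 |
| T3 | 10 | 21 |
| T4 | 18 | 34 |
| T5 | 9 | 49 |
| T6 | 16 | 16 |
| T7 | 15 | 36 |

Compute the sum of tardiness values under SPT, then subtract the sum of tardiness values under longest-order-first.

SPT (increasing processing time): T1 T5 T3 T2 T7 T6 T4.
T1: 0→3, due 48, tardiness 0
T5: 3→12, due 49, tardiness 0
T3: 12→22, due 21, tardiness 1
T2: 22→33, due 20, tardiness 13
T7: 33→48, due 36, tardiness 12
T6: 48→64, due 16, tardiness 48
T4: 64→82, due 34, tardiness 48
Sum = 0+0+1+13+12+48+48 = 122.
LPT (decreasing processing time): T4 T6 T7 T2 T3 T5 T1.
T4: 0→18, due 34, tardiness 0
T6: 18→34, due 16, tardiness 18
T7: 34→49, due 36, tardiness 13
T2: 49→60, due 20, tardiness 40
T3: 60→70, due 21, tardiness 49
T5: 70→79, due 49, tardiness 30
T1: 79→82, due 48, tardiness 34
Sum = 0+18+13+40+49+30+34 = 184.
Difference = 122 − 184 = -62.

-62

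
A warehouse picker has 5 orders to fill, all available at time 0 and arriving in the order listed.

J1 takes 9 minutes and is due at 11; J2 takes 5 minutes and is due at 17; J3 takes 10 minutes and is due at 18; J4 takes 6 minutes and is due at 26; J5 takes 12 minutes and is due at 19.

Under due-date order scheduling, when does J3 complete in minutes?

24

EDD (increasing due date): J1 J2 J3 J5 J4.
J1: 0→9
J2: 9→14
J3: 14→24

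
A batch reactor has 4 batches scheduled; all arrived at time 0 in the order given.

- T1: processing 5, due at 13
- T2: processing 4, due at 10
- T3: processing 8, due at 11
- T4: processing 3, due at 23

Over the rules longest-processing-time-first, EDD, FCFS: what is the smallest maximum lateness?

LPT (decreasing processing time): T3 T1 T2 T4.
T3: 0→8, due 11, lateness -3
T1: 8→13, due 13, lateness 0
T2: 13→17, due 10, lateness 7
T4: 17→20, due 23, lateness -3
Maximum = 7.
EDD (increasing due date): T2 T3 T1 T4.
T2: 0→4, due 10, lateness -6
T3: 4→12, due 11, lateness 1
T1: 12→17, due 13, lateness 4
T4: 17→20, due 23, lateness -3
Maximum = 4.
FIFO (arrival order): T1 T2 T3 T4.
T1: 0→5, due 13, lateness -8
T2: 5→9, due 10, lateness -1
T3: 9→17, due 11, lateness 6
T4: 17→20, due 23, lateness -3
Maximum = 6.
LPT 7, EDD 4, FIFO 6 → minimum 4.

4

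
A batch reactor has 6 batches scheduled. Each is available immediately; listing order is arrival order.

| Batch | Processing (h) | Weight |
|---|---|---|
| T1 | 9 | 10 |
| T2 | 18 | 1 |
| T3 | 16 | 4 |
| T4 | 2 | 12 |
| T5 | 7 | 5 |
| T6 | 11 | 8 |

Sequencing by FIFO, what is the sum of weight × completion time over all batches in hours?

FIFO (arrival order): T1 T2 T3 T4 T5 T6.
T1: finishes 9, weight 10, w·C = 90
T2: finishes 27, weight 1, w·C = 27
T3: finishes 43, weight 4, w·C = 172
T4: finishes 45, weight 12, w·C = 540
T5: finishes 52, weight 5, w·C = 260
T6: finishes 63, weight 8, w·C = 504
Sum = 90+27+172+540+260+504 = 1593.

1593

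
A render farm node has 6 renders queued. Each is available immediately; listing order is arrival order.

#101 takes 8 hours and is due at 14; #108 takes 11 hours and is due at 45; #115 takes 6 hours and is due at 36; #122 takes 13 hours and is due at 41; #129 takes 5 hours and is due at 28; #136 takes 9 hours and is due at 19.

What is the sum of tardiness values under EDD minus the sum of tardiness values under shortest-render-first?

EDD (increasing due date): #101 #136 #129 #115 #122 #108.
#101: 0→8, due 14, tardiness 0
#136: 8→17, due 19, tardiness 0
#129: 17→22, due 28, tardiness 0
#115: 22→28, due 36, tardiness 0
#122: 28→41, due 41, tardiness 0
#108: 41→52, due 45, tardiness 7
Sum = 0+0+0+0+0+7 = 7.
SPT (increasing processing time): #129 #115 #101 #136 #108 #122.
#129: 0→5, due 28, tardiness 0
#115: 5→11, due 36, tardiness 0
#101: 11→19, due 14, tardiness 5
#136: 19→28, due 19, tardiness 9
#108: 28→39, due 45, tardiness 0
#122: 39→52, due 41, tardiness 11
Sum = 0+0+5+9+0+11 = 25.
Difference = 7 − 25 = -18.

-18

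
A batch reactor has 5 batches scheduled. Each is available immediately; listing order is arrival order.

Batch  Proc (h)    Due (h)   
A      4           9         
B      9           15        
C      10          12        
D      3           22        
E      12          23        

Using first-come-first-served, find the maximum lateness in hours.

15

FIFO (arrival order): A B C D E.
A: 0→4, due 9, lateness -5
B: 4→13, due 15, lateness -2
C: 13→23, due 12, lateness 11
D: 23→26, due 22, lateness 4
E: 26→38, due 23, lateness 15
Maximum = 15.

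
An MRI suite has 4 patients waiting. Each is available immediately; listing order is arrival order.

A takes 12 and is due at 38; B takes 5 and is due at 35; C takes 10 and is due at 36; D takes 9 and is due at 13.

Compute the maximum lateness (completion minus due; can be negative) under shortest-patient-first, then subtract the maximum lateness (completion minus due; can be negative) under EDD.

3

SPT (increasing processing time): B D C A.
B: 0→5, due 35, lateness -30
D: 5→14, due 13, lateness 1
C: 14→24, due 36, lateness -12
A: 24→36, due 38, lateness -2
Maximum = 1.
EDD (increasing due date): D B C A.
D: 0→9, due 13, lateness -4
B: 9→14, due 35, lateness -21
C: 14→24, due 36, lateness -12
A: 24→36, due 38, lateness -2
Maximum = -2.
Difference = 1 − -2 = 3.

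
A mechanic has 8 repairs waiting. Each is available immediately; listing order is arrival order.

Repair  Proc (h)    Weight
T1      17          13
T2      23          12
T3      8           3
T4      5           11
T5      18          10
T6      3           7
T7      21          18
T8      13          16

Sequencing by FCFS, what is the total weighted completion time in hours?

FIFO (arrival order): T1 T2 T3 T4 T5 T6 T7 T8.
T1: finishes 17, weight 13, w·C = 221
T2: finishes 40, weight 12, w·C = 480
T3: finishes 48, weight 3, w·C = 144
T4: finishes 53, weight 11, w·C = 583
T5: finishes 71, weight 10, w·C = 710
T6: finishes 74, weight 7, w·C = 518
T7: finishes 95, weight 18, w·C = 1710
T8: finishes 108, weight 16, w·C = 1728
Sum = 221+480+144+583+710+518+1710+1728 = 6094.

6094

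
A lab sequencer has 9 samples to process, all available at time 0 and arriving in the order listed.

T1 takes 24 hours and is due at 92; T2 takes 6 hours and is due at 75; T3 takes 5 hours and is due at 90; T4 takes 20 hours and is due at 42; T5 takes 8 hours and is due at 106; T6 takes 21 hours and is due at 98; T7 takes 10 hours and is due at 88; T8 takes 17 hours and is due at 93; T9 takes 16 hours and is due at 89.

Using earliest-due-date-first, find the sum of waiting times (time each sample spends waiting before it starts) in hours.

EDD (increasing due date): T4 T2 T7 T9 T3 T1 T8 T6 T5.
T4: waits 0, runs 0→20
T2: waits 20, runs 20→26
T7: waits 26, runs 26→36
T9: waits 36, runs 36→52
T3: waits 52, runs 52→57
T1: waits 57, runs 57→81
T8: waits 81, runs 81→98
T6: waits 98, runs 98→119
T5: waits 119, runs 119→127
Sum = 0+20+26+36+52+57+81+98+119 = 489.

489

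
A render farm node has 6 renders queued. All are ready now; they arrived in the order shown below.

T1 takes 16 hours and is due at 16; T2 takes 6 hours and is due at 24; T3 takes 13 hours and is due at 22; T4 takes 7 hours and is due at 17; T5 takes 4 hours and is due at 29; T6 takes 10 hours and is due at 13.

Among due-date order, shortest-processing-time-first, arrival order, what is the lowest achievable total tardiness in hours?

EDD (increasing due date): T6 T1 T4 T3 T2 T5.
T6: 0→10, due 13, tardiness 0
T1: 10→26, due 16, tardiness 10
T4: 26→33, due 17, tardiness 16
T3: 33→46, due 22, tardiness 24
T2: 46→52, due 24, tardiness 28
T5: 52→56, due 29, tardiness 27
Sum = 0+10+16+24+28+27 = 105.
SPT (increasing processing time): T5 T2 T4 T6 T3 T1.
T5: 0→4, due 29, tardiness 0
T2: 4→10, due 24, tardiness 0
T4: 10→17, due 17, tardiness 0
T6: 17→27, due 13, tardiness 14
T3: 27→40, due 22, tardiness 18
T1: 40→56, due 16, tardiness 40
Sum = 0+0+0+14+18+40 = 72.
FIFO (arrival order): T1 T2 T3 T4 T5 T6.
T1: 0→16, due 16, tardiness 0
T2: 16→22, due 24, tardiness 0
T3: 22→35, due 22, tardiness 13
T4: 35→42, due 17, tardiness 25
T5: 42→46, due 29, tardiness 17
T6: 46→56, due 13, tardiness 43
Sum = 0+0+13+25+17+43 = 98.
EDD 105, SPT 72, FIFO 98 → minimum 72.

72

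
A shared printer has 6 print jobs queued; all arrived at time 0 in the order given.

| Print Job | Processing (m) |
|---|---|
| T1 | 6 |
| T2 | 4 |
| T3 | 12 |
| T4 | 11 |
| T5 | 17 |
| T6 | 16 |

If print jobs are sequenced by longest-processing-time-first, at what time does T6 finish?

LPT (decreasing processing time): T5 T6 T3 T4 T1 T2.
T5: 0→17
T6: 17→33

33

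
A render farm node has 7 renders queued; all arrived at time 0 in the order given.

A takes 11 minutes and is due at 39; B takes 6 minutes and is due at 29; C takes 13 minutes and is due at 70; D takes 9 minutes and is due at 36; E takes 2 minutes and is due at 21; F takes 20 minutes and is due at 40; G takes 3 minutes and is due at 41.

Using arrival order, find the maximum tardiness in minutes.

23

FIFO (arrival order): A B C D E F G.
A: 0→11, due 39, tardiness 0
B: 11→17, due 29, tardiness 0
C: 17→30, due 70, tardiness 0
D: 30→39, due 36, tardiness 3
E: 39→41, due 21, tardiness 20
F: 41→61, due 40, tardiness 21
G: 61→64, due 41, tardiness 23
Maximum = 23.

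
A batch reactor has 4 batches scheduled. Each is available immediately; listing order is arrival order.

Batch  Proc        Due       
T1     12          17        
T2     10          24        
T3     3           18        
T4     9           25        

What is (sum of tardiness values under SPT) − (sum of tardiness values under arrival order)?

SPT (increasing processing time): T3 T4 T2 T1.
T3: 0→3, due 18, tardiness 0
T4: 3→12, due 25, tardiness 0
T2: 12→22, due 24, tardiness 0
T1: 22→34, due 17, tardiness 17
Sum = 0+0+0+17 = 17.
FIFO (arrival order): T1 T2 T3 T4.
T1: 0→12, due 17, tardiness 0
T2: 12→22, due 24, tardiness 0
T3: 22→25, due 18, tardiness 7
T4: 25→34, due 25, tardiness 9
Sum = 0+0+7+9 = 16.
Difference = 17 − 16 = 1.

1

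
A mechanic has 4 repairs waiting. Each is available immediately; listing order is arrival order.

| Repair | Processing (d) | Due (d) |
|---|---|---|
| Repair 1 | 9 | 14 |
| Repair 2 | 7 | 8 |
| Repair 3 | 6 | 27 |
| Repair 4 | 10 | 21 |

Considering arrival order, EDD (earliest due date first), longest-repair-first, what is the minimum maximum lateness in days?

FIFO (arrival order): Repair 1 Repair 2 Repair 3 Repair 4.
Repair 1: 0→9, due 14, lateness -5
Repair 2: 9→16, due 8, lateness 8
Repair 3: 16→22, due 27, lateness -5
Repair 4: 22→32, due 21, lateness 11
Maximum = 11.
EDD (increasing due date): Repair 2 Repair 1 Repair 4 Repair 3.
Repair 2: 0→7, due 8, lateness -1
Repair 1: 7→16, due 14, lateness 2
Repair 4: 16→26, due 21, lateness 5
Repair 3: 26→32, due 27, lateness 5
Maximum = 5.
LPT (decreasing processing time): Repair 4 Repair 1 Repair 2 Repair 3.
Repair 4: 0→10, due 21, lateness -11
Repair 1: 10→19, due 14, lateness 5
Repair 2: 19→26, due 8, lateness 18
Repair 3: 26→32, due 27, lateness 5
Maximum = 18.
FIFO 11, EDD 5, LPT 18 → minimum 5.

5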